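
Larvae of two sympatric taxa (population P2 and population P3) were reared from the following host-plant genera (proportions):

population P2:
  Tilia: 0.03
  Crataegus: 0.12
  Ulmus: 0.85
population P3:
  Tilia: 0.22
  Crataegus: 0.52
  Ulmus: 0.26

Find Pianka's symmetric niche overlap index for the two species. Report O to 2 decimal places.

Σ p₁ᵢp₂ᵢ = 0.0066 + 0.0624 + 0.2210 = 0.2900
Σp_1ᵢ² = 0.03² + 0.12² + 0.85² = 0.0009 + 0.0144 + 0.7225 = 0.7378
Σp_2ᵢ² = 0.22² + 0.52² + 0.26² = 0.0484 + 0.2704 + 0.0676 = 0.3864
O = 0.2900 / √(0.7378 × 0.3864) = 0.2900 / 0.53393 = 0.5431

0.54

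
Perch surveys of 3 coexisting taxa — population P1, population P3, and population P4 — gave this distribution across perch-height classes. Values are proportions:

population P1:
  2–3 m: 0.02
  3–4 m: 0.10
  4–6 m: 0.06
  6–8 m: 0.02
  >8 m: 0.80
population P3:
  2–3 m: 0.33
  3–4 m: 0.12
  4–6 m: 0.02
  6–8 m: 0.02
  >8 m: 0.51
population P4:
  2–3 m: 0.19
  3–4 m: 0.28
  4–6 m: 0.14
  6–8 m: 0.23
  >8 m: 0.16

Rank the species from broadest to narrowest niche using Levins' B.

population P4 > population P3 > population P1

Σp_P1ᵢ² = 0.02² + 0.10² + 0.06² + 0.02² + 0.80² = 0.0004 + 0.0100 + 0.0036 + 0.0004 + 0.6400 = 0.6544
B_P1 = 1 / 0.6544 = 1.5281
Σp_P3ᵢ² = 0.33² + 0.12² + 0.02² + 0.02² + 0.51² = 0.1089 + 0.0144 + 0.0004 + 0.0004 + 0.2601 = 0.3842
B_P3 = 1 / 0.3842 = 2.6028
Σp_P4ᵢ² = 0.19² + 0.28² + 0.14² + 0.23² + 0.16² = 0.0361 + 0.0784 + 0.0196 + 0.0529 + 0.0256 = 0.2126
B_P4 = 1 / 0.2126 = 4.7037
Ranking by B (broadest → narrowest): population P4 (4.70) > population P3 (2.60) > population P1 (1.53)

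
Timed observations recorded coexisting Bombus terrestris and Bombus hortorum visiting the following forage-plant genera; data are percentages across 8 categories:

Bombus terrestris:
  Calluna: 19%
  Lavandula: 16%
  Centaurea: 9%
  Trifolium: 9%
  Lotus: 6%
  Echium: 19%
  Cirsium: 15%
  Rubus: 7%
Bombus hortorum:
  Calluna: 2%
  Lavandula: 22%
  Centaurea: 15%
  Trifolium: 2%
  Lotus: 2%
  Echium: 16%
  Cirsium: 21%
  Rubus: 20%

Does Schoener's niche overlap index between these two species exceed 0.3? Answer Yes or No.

Convert percentages to proportions (divide by 100).
Σ|p₁ᵢ − p₂ᵢ| = 0.17 + 0.06 + 0.06 + 0.07 + 0.04 + 0.03 + 0.06 + 0.13 = 0.62
D = 1 − ½ × 0.62 = 1 − 0.310 = 0.6900
D = 0.6900 > 0.3 → Yes.

Yes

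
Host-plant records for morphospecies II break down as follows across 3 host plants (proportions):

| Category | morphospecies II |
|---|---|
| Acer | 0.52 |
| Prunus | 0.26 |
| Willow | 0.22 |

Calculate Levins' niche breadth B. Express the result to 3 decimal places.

2.588

Σpᵢ² = 0.52² + 0.26² + 0.22² = 0.2704 + 0.0676 + 0.0484 = 0.3864
B = 1 / 0.3864 = 2.58799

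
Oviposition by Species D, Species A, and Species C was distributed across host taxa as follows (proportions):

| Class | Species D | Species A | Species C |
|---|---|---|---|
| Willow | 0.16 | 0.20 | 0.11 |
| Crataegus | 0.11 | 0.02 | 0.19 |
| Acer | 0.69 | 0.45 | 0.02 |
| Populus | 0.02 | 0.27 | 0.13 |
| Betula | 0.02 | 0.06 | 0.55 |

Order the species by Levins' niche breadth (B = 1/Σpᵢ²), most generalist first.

Species A > Species C > Species D

Σp_Dᵢ² = 0.16² + 0.11² + 0.69² + 0.02² + 0.02² = 0.0256 + 0.0121 + 0.4761 + 0.0004 + 0.0004 = 0.5146
B_D = 1 / 0.5146 = 1.9433
Σp_Aᵢ² = 0.20² + 0.02² + 0.45² + 0.27² + 0.06² = 0.0400 + 0.0004 + 0.2025 + 0.0729 + 0.0036 = 0.3194
B_A = 1 / 0.3194 = 3.1309
Σp_Cᵢ² = 0.11² + 0.19² + 0.02² + 0.13² + 0.55² = 0.0121 + 0.0361 + 0.0004 + 0.0169 + 0.3025 = 0.3680
B_C = 1 / 0.3680 = 2.7174
Ranking by B (broadest → narrowest): Species A (3.13) > Species C (2.72) > Species D (1.94)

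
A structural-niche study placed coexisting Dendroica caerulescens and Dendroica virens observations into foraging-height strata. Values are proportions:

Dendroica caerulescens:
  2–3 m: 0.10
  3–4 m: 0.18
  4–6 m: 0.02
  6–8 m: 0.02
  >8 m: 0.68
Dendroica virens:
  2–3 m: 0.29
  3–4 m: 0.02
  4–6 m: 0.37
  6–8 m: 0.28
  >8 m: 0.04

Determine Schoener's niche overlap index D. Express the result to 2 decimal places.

0.20

Σ|p₁ᵢ − p₂ᵢ| = 0.19 + 0.16 + 0.35 + 0.26 + 0.64 = 1.60
D = 1 − ½ × 1.60 = 1 − 0.800 = 0.2000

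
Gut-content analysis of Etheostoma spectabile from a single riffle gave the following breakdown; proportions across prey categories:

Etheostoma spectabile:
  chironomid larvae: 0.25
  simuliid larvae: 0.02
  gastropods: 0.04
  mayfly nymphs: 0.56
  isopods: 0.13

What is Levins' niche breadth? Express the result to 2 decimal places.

Σpᵢ² = 0.25² + 0.02² + 0.04² + 0.56² + 0.13² = 0.0625 + 0.0004 + 0.0016 + 0.3136 + 0.0169 = 0.3950
B = 1 / 0.3950 = 2.5316

2.53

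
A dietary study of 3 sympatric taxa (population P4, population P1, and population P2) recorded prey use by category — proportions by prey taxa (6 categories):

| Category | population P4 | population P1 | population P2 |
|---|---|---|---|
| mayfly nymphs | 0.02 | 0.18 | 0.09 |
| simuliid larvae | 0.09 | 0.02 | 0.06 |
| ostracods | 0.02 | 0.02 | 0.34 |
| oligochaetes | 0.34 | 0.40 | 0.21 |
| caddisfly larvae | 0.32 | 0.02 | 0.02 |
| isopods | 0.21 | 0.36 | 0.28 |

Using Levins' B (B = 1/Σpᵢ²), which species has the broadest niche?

Σp_P4ᵢ² = 0.02² + 0.09² + 0.02² + 0.34² + 0.32² + 0.21² = 0.0004 + 0.0081 + 0.0004 + 0.1156 + 0.1024 + 0.0441 = 0.2710
B_P4 = 1 / 0.2710 = 3.6900
Σp_P1ᵢ² = 0.18² + 0.02² + 0.02² + 0.40² + 0.02² + 0.36² = 0.0324 + 0.0004 + 0.0004 + 0.1600 + 0.0004 + 0.1296 = 0.3232
B_P1 = 1 / 0.3232 = 3.0941
Σp_P2ᵢ² = 0.09² + 0.06² + 0.34² + 0.21² + 0.02² + 0.28² = 0.0081 + 0.0036 + 0.1156 + 0.0441 + 0.0004 + 0.0784 = 0.2502
B_P2 = 1 / 0.2502 = 3.9968
Highest B → broadest niche (most generalist): population P2 (B = 4.00).

population P2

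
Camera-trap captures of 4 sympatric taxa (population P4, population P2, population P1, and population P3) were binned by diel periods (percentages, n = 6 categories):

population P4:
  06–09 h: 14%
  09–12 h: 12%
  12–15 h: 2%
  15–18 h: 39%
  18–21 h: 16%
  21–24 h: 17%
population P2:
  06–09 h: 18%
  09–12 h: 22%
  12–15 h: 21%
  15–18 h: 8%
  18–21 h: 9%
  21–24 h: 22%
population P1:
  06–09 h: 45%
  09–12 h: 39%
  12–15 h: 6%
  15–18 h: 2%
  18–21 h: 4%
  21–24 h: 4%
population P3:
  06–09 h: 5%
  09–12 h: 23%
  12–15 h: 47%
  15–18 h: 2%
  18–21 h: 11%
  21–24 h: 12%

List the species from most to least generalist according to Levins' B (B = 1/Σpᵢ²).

Convert percentages to proportions (divide by 100).
Σp_P4ᵢ² = 0.14² + 0.12² + 0.02² + 0.39² + 0.16² + 0.17² = 0.0196 + 0.0144 + 0.0004 + 0.1521 + 0.0256 + 0.0289 = 0.2410
B_P4 = 1 / 0.2410 = 4.1494
Σp_P2ᵢ² = 0.18² + 0.22² + 0.21² + 0.08² + 0.09² + 0.22² = 0.0324 + 0.0484 + 0.0441 + 0.0064 + 0.0081 + 0.0484 = 0.1878
B_P2 = 1 / 0.1878 = 5.3248
Σp_P1ᵢ² = 0.45² + 0.39² + 0.06² + 0.02² + 0.04² + 0.04² = 0.2025 + 0.1521 + 0.0036 + 0.0004 + 0.0016 + 0.0016 = 0.3618
B_P1 = 1 / 0.3618 = 2.7640
Σp_P3ᵢ² = 0.05² + 0.23² + 0.47² + 0.02² + 0.11² + 0.12² = 0.0025 + 0.0529 + 0.2209 + 0.0004 + 0.0121 + 0.0144 = 0.3032
B_P3 = 1 / 0.3032 = 3.2982
Ranking by B (broadest → narrowest): population P2 (5.32) > population P4 (4.15) > population P3 (3.30) > population P1 (2.76)

population P2 > population P4 > population P3 > population P1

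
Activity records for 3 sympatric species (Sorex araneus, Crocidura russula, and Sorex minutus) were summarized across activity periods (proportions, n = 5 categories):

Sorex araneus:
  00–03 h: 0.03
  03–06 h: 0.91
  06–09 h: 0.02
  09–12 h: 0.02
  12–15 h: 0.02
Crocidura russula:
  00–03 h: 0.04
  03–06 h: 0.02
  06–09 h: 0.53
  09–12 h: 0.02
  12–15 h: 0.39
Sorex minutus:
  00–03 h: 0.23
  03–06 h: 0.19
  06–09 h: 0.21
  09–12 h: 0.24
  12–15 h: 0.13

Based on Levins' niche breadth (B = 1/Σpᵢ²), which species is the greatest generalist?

Σp_aranᵢ² = 0.03² + 0.91² + 0.02² + 0.02² + 0.02² = 0.0009 + 0.8281 + 0.0004 + 0.0004 + 0.0004 = 0.8302
B_aran = 1 / 0.8302 = 1.2045
Σp_russᵢ² = 0.04² + 0.02² + 0.53² + 0.02² + 0.39² = 0.0016 + 0.0004 + 0.2809 + 0.0004 + 0.1521 = 0.4354
B_russ = 1 / 0.4354 = 2.2967
Σp_minuᵢ² = 0.23² + 0.19² + 0.21² + 0.24² + 0.13² = 0.0529 + 0.0361 + 0.0441 + 0.0576 + 0.0169 = 0.2076
B_minu = 1 / 0.2076 = 4.8170
Highest B → broadest niche (most generalist): Sorex minutus (B = 4.82).

Sorex minutus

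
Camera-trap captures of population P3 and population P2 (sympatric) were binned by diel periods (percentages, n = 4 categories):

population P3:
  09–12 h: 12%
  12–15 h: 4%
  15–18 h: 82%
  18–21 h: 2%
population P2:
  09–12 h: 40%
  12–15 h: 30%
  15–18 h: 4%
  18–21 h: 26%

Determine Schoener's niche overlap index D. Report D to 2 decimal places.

0.22

Convert percentages to proportions (divide by 100).
Σ|p₁ᵢ − p₂ᵢ| = 0.28 + 0.26 + 0.78 + 0.24 = 1.56
D = 1 − ½ × 1.56 = 1 − 0.780 = 0.2200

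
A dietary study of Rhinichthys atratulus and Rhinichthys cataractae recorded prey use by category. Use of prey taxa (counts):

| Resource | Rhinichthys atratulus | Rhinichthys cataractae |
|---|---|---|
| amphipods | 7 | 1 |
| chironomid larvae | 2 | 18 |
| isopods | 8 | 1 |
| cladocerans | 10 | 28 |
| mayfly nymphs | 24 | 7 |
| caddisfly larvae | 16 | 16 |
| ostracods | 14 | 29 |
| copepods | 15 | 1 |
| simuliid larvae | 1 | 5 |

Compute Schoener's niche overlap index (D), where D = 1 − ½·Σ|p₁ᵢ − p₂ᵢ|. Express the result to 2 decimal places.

0.52

Proportions for Rhinichthys atratulus (n=97): 7/97=0.0722, 2/97=0.0206, 8/97=0.0825, 10/97=0.1031, 24/97=0.2474, 16/97=0.1649, 14/97=0.1443, 15/97=0.1546, 1/97=0.0103
Proportions for Rhinichthys cataractae (n=106): 1/106=0.0094, 18/106=0.1698, 1/106=0.0094, 28/106=0.2642, 7/106=0.0660, 16/106=0.1509, 29/106=0.2736, 1/106=0.0094, 5/106=0.0472
Σ|p₁ᵢ − p₂ᵢ| = 0.0628 + 0.1492 + 0.0731 + 0.1611 + 0.1814 + 0.0140 + 0.1293 + 0.1452 + 0.0369 = 0.9530
D = 1 − ½ × 0.9530 = 1 − 0.47650 = 0.52350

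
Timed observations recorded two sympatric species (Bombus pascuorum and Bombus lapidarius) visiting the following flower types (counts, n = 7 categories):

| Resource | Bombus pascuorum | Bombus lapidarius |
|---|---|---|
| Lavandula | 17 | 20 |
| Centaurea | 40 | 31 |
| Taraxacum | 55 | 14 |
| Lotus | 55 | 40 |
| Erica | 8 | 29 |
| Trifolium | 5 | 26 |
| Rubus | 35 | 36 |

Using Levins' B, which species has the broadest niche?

Proportions for Bombus pascuorum (n=215): 17/215=0.0791, 40/215=0.1860, 55/215=0.2558, 55/215=0.2558, 8/215=0.0372, 5/215=0.0233, 35/215=0.1628
Proportions for Bombus lapidarius (n=196): 20/196=0.1020, 31/196=0.1582, 14/196=0.0714, 40/196=0.2041, 29/196=0.1480, 26/196=0.1327, 36/196=0.1837
Σp_pascᵢ² = 0.0791² + 0.1860² + 0.2558² + 0.2558² + 0.0372² + 0.0233² + 0.1628² = 0.006257 + 0.034596 + 0.065434 + 0.065434 + 0.001384 + 0.000543 + 0.026504 = 0.200152
B_pasc = 1 / 0.200152 = 4.9962
Σp_lapiᵢ² = 0.1020² + 0.1582² + 0.0714² + 0.2041² + 0.1480² + 0.1327² + 0.1837² = 0.010404 + 0.025027 + 0.005098 + 0.041657 + 0.021904 + 0.017609 + 0.033746 = 0.155445
B_lapi = 1 / 0.155445 = 6.4331
Highest B → broadest niche (most generalist): Bombus lapidarius (B = 6.43).

Bombus lapidarius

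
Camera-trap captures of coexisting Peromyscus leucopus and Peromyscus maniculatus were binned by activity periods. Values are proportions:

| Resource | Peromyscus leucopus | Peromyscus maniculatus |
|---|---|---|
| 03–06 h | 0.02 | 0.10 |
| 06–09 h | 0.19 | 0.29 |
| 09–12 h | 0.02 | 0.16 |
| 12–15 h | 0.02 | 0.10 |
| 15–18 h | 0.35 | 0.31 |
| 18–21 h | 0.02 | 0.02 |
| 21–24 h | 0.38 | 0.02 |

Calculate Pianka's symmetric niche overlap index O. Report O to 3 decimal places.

Σ p₁ᵢp₂ᵢ = 0.0020 + 0.0551 + 0.0032 + 0.0020 + 0.1085 + 0.0004 + 0.0076 = 0.1788
Σp_1ᵢ² = 0.02² + 0.19² + 0.02² + 0.02² + 0.35² + 0.02² + 0.38² = 0.0004 + 0.0361 + 0.0004 + 0.0004 + 0.1225 + 0.0004 + 0.1444 = 0.3046
Σp_2ᵢ² = 0.10² + 0.29² + 0.16² + 0.10² + 0.31² + 0.02² + 0.02² = 0.0100 + 0.0841 + 0.0256 + 0.0100 + 0.0961 + 0.0004 + 0.0004 = 0.2266
O = 0.1788 / √(0.3046 × 0.2266) = 0.1788 / 0.262721 = 0.68057

0.681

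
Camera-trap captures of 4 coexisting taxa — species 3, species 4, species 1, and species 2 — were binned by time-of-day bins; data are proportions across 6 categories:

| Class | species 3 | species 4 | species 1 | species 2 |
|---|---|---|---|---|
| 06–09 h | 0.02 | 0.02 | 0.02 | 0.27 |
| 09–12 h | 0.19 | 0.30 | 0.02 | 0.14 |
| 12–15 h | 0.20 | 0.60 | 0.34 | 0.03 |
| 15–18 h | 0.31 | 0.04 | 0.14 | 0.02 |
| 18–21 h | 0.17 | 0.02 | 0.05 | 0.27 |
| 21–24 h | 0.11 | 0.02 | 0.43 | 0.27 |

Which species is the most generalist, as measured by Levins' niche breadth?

species 3

Σp_3ᵢ² = 0.02² + 0.19² + 0.20² + 0.31² + 0.17² + 0.11² = 0.0004 + 0.0361 + 0.0400 + 0.0961 + 0.0289 + 0.0121 = 0.2136
B_3 = 1 / 0.2136 = 4.6816
Σp_4ᵢ² = 0.02² + 0.30² + 0.60² + 0.04² + 0.02² + 0.02² = 0.0004 + 0.0900 + 0.3600 + 0.0016 + 0.0004 + 0.0004 = 0.4528
B_4 = 1 / 0.4528 = 2.2085
Σp_1ᵢ² = 0.02² + 0.02² + 0.34² + 0.14² + 0.05² + 0.43² = 0.0004 + 0.0004 + 0.1156 + 0.0196 + 0.0025 + 0.1849 = 0.3234
B_1 = 1 / 0.3234 = 3.0921
Σp_2ᵢ² = 0.27² + 0.14² + 0.03² + 0.02² + 0.27² + 0.27² = 0.0729 + 0.0196 + 0.0009 + 0.0004 + 0.0729 + 0.0729 = 0.2396
B_2 = 1 / 0.2396 = 4.1736
Highest B → broadest niche (most generalist): species 3 (B = 4.68).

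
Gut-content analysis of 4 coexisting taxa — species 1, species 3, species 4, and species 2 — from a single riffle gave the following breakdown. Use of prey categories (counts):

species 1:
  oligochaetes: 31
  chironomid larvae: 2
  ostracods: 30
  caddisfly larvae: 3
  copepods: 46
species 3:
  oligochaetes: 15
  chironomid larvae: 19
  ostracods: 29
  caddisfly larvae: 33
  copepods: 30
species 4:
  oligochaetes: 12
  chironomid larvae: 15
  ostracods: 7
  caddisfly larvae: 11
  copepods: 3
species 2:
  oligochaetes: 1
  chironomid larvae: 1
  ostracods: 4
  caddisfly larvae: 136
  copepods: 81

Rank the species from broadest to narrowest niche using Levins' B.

species 3 > species 4 > species 1 > species 2

Proportions for species 1 (n=112): 31/112=0.2768, 2/112=0.0179, 30/112=0.2679, 3/112=0.0268, 46/112=0.4107
Proportions for species 3 (n=126): 15/126=0.1190, 19/126=0.1508, 29/126=0.2302, 33/126=0.2619, 30/126=0.2381
Proportions for species 4 (n=48): 12/48=0.2500, 15/48=0.3125, 7/48=0.1458, 11/48=0.2292, 3/48=0.0625
Proportions for species 2 (n=223): 1/223=0.0045, 1/223=0.0045, 4/223=0.0179, 136/223=0.6099, 81/223=0.3632
Σp_1ᵢ² = 0.2768² + 0.0179² + 0.2679² + 0.0268² + 0.4107² = 0.076618 + 0.000320 + 0.071770 + 0.000718 + 0.168674 = 0.318100
B_1 = 1 / 0.318100 = 3.1437
Σp_3ᵢ² = 0.1190² + 0.1508² + 0.2302² + 0.2619² + 0.2381² = 0.014161 + 0.022741 + 0.052992 + 0.068592 + 0.056692 = 0.215178
B_3 = 1 / 0.215178 = 4.6473
Σp_4ᵢ² = 0.2500² + 0.3125² + 0.1458² + 0.2292² + 0.0625² = 0.062500 + 0.097656 + 0.021258 + 0.052533 + 0.003906 = 0.237853
B_4 = 1 / 0.237853 = 4.2043
Σp_2ᵢ² = 0.0045² + 0.0045² + 0.0179² + 0.6099² + 0.3632² = 0.000020 + 0.000020 + 0.000320 + 0.371978 + 0.131914 = 0.504252
B_2 = 1 / 0.504252 = 1.9831
Ranking by B (broadest → narrowest): species 3 (4.65) > species 4 (4.20) > species 1 (3.14) > species 2 (1.98)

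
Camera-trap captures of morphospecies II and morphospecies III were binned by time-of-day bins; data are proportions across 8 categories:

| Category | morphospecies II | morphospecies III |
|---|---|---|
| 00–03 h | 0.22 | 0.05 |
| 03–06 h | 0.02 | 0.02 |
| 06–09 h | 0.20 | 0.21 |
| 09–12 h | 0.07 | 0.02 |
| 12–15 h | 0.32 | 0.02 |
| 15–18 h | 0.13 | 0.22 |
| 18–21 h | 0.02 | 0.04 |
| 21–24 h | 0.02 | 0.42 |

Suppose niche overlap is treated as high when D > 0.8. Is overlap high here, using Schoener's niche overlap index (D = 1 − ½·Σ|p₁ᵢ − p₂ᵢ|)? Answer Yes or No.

Σ|p₁ᵢ − p₂ᵢ| = 0.17 + 0.00 + 0.01 + 0.05 + 0.30 + 0.09 + 0.02 + 0.40 = 1.04
D = 1 − ½ × 1.04 = 1 − 0.520 = 0.4800
D = 0.4800 < 0.8 → No.

No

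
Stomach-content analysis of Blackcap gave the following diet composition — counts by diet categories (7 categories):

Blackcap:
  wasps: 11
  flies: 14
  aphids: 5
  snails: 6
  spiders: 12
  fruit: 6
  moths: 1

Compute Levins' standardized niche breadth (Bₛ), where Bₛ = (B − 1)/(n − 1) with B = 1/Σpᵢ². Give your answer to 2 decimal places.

Proportions for Blackcap (n=55): 11/55=0.2000, 14/55=0.2545, 5/55=0.0909, 6/55=0.1091, 12/55=0.2182, 6/55=0.1091, 1/55=0.0182
Σpᵢ² = 0.2000² + 0.2545² + 0.0909² + 0.1091² + 0.2182² + 0.1091² + 0.0182² = 0.040000 + 0.064770 + 0.008263 + 0.011903 + 0.047611 + 0.011903 + 0.000331 = 0.184781
B = 1 / 0.184781 = 5.4118
Bₛ = (B − 1)/(n − 1) = (5.4118 − 1)/(7 − 1) = 4.4118/6 = 0.7353

0.74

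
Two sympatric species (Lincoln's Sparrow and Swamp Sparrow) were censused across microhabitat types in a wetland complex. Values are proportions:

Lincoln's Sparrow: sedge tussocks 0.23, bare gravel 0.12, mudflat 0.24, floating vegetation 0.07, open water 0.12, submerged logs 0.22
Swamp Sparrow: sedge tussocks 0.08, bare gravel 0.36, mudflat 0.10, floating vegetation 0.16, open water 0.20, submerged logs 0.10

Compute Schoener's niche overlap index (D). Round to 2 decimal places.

0.59

Σ|p₁ᵢ − p₂ᵢ| = 0.15 + 0.24 + 0.14 + 0.09 + 0.08 + 0.12 = 0.82
D = 1 − ½ × 0.82 = 1 − 0.410 = 0.5900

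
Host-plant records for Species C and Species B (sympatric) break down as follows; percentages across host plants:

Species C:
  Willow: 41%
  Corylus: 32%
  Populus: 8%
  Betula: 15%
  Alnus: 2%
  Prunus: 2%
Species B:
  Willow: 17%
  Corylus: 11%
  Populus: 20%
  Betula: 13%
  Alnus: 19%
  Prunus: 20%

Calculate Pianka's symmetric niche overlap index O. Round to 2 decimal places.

Convert percentages to proportions (divide by 100).
Σ p₁ᵢp₂ᵢ = 0.0697 + 0.0352 + 0.0160 + 0.0195 + 0.0038 + 0.0040 = 0.1482
Σp_1ᵢ² = 0.41² + 0.32² + 0.08² + 0.15² + 0.02² + 0.02² = 0.1681 + 0.1024 + 0.0064 + 0.0225 + 0.0004 + 0.0004 = 0.3002
Σp_2ᵢ² = 0.17² + 0.11² + 0.20² + 0.13² + 0.19² + 0.20² = 0.0289 + 0.0121 + 0.0400 + 0.0169 + 0.0361 + 0.0400 = 0.1740
O = 0.1482 / √(0.3002 × 0.1740) = 0.1482 / 0.22855 = 0.6484

0.65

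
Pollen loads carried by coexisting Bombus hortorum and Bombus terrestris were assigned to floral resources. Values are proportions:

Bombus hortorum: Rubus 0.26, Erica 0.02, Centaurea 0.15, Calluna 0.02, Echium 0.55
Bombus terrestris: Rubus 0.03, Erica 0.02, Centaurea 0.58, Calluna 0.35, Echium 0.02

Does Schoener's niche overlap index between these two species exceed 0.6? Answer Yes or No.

No

Σ|p₁ᵢ − p₂ᵢ| = 0.23 + 0.00 + 0.43 + 0.33 + 0.53 = 1.52
D = 1 − ½ × 1.52 = 1 − 0.760 = 0.2400
D = 0.2400 < 0.6 → No.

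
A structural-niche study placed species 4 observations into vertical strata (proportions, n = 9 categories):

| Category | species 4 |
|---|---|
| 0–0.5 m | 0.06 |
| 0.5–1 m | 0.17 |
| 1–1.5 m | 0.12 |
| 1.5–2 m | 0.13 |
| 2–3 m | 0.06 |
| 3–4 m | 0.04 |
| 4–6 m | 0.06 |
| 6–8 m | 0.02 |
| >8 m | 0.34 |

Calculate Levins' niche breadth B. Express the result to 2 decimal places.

Σpᵢ² = 0.06² + 0.17² + 0.12² + 0.13² + 0.06² + 0.04² + 0.06² + 0.02² + 0.34² = 0.0036 + 0.0289 + 0.0144 + 0.0169 + 0.0036 + 0.0016 + 0.0036 + 0.0004 + 0.1156 = 0.1886
B = 1 / 0.1886 = 5.3022

5.30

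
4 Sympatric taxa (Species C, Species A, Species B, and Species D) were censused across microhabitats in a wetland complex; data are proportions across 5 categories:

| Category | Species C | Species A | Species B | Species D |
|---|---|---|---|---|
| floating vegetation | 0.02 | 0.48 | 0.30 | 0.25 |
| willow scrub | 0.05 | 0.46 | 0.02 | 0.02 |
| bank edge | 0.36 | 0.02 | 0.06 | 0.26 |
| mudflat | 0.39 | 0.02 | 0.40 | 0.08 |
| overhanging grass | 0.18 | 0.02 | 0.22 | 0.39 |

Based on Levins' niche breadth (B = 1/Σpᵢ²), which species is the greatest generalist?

Σp_Cᵢ² = 0.02² + 0.05² + 0.36² + 0.39² + 0.18² = 0.0004 + 0.0025 + 0.1296 + 0.1521 + 0.0324 = 0.3170
B_C = 1 / 0.3170 = 3.1546
Σp_Aᵢ² = 0.48² + 0.46² + 0.02² + 0.02² + 0.02² = 0.2304 + 0.2116 + 0.0004 + 0.0004 + 0.0004 = 0.4432
B_A = 1 / 0.4432 = 2.2563
Σp_Bᵢ² = 0.30² + 0.02² + 0.06² + 0.40² + 0.22² = 0.0900 + 0.0004 + 0.0036 + 0.1600 + 0.0484 = 0.3024
B_B = 1 / 0.3024 = 3.3069
Σp_Dᵢ² = 0.25² + 0.02² + 0.26² + 0.08² + 0.39² = 0.0625 + 0.0004 + 0.0676 + 0.0064 + 0.1521 = 0.2890
B_D = 1 / 0.2890 = 3.4602
Highest B → broadest niche (most generalist): Species D (B = 3.46).

Species D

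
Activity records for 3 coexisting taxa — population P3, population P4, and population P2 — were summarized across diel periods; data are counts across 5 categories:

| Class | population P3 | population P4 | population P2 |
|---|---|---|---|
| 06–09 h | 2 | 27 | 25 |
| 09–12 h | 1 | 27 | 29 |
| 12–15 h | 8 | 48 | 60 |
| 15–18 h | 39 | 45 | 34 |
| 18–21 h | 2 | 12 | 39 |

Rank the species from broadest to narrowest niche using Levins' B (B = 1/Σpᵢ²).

population P2 > population P4 > population P3

Proportions for population P3 (n=52): 2/52=0.0385, 1/52=0.0192, 8/52=0.1538, 39/52=0.7500, 2/52=0.0385
Proportions for population P4 (n=159): 27/159=0.1698, 27/159=0.1698, 48/159=0.3019, 45/159=0.2830, 12/159=0.0755
Proportions for population P2 (n=187): 25/187=0.1337, 29/187=0.1551, 60/187=0.3209, 34/187=0.1818, 39/187=0.2086
Σp_P3ᵢ² = 0.0385² + 0.0192² + 0.1538² + 0.7500² + 0.0385² = 0.001482 + 0.000369 + 0.023654 + 0.562500 + 0.001482 = 0.589487
B_P3 = 1 / 0.589487 = 1.6964
Σp_P4ᵢ² = 0.1698² + 0.1698² + 0.3019² + 0.2830² + 0.0755² = 0.028832 + 0.028832 + 0.091144 + 0.080089 + 0.005700 = 0.234597
B_P4 = 1 / 0.234597 = 4.2626
Σp_P2ᵢ² = 0.1337² + 0.1551² + 0.3209² + 0.1818² + 0.2086² = 0.017876 + 0.024056 + 0.102977 + 0.033051 + 0.043514 = 0.221474
B_P2 = 1 / 0.221474 = 4.5152
Ranking by B (broadest → narrowest): population P2 (4.52) > population P4 (4.26) > population P3 (1.70)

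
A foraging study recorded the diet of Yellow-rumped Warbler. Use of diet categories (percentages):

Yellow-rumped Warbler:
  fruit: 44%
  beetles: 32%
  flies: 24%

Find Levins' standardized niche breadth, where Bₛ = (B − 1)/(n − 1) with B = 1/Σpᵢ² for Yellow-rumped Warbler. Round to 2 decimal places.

0.91

Convert percentages to proportions (divide by 100).
Σpᵢ² = 0.44² + 0.32² + 0.24² = 0.1936 + 0.1024 + 0.0576 = 0.3536
B = 1 / 0.3536 = 2.8281
Bₛ = (B − 1)/(n − 1) = (2.8281 − 1)/(3 − 1) = 1.8281/2 = 0.9141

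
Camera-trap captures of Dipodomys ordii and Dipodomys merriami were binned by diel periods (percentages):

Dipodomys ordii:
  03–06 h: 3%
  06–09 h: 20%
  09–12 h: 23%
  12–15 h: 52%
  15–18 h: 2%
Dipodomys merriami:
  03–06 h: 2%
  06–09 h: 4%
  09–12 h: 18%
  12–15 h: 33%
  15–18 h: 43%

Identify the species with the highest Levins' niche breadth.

Convert percentages to proportions (divide by 100).
Σp_ordiᵢ² = 0.03² + 0.20² + 0.23² + 0.52² + 0.02² = 0.0009 + 0.0400 + 0.0529 + 0.2704 + 0.0004 = 0.3646
B_ordi = 1 / 0.3646 = 2.7427
Σp_merrᵢ² = 0.02² + 0.04² + 0.18² + 0.33² + 0.43² = 0.0004 + 0.0016 + 0.0324 + 0.1089 + 0.1849 = 0.3282
B_merr = 1 / 0.3282 = 3.0469
Highest B → broadest niche (most generalist): Dipodomys merriami (B = 3.05).

Dipodomys merriami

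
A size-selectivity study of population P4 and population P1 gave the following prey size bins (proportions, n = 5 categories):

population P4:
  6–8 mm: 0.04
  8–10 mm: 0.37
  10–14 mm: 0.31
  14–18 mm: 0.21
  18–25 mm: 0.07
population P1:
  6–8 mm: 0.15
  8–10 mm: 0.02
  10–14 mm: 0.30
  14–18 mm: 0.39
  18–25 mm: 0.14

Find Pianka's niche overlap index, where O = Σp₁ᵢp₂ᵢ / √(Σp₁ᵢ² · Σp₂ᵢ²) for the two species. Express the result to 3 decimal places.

Σ p₁ᵢp₂ᵢ = 0.0060 + 0.0074 + 0.0930 + 0.0819 + 0.0098 = 0.1981
Σp_1ᵢ² = 0.04² + 0.37² + 0.31² + 0.21² + 0.07² = 0.0016 + 0.1369 + 0.0961 + 0.0441 + 0.0049 = 0.2836
Σp_2ᵢ² = 0.15² + 0.02² + 0.30² + 0.39² + 0.14² = 0.0225 + 0.0004 + 0.0900 + 0.1521 + 0.0196 = 0.2846
O = 0.1981 / √(0.2836 × 0.2846) = 0.1981 / 0.284100 = 0.69729

0.697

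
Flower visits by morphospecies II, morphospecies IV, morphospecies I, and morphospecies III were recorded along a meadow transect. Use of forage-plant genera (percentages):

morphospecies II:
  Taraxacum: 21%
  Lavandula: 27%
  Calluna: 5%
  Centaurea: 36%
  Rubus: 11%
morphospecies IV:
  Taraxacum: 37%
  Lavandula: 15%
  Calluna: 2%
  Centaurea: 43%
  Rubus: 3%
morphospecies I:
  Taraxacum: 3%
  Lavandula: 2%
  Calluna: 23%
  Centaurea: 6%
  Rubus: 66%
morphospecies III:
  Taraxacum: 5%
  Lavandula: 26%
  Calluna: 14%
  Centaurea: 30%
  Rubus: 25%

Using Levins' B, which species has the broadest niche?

Convert percentages to proportions (divide by 100).
Σp_IIᵢ² = 0.21² + 0.27² + 0.05² + 0.36² + 0.11² = 0.0441 + 0.0729 + 0.0025 + 0.1296 + 0.0121 = 0.2612
B_II = 1 / 0.2612 = 3.8285
Σp_IVᵢ² = 0.37² + 0.15² + 0.02² + 0.43² + 0.03² = 0.1369 + 0.0225 + 0.0004 + 0.1849 + 0.0009 = 0.3456
B_IV = 1 / 0.3456 = 2.8935
Σp_Iᵢ² = 0.03² + 0.02² + 0.23² + 0.06² + 0.66² = 0.0009 + 0.0004 + 0.0529 + 0.0036 + 0.4356 = 0.4934
B_I = 1 / 0.4934 = 2.0268
Σp_IIIᵢ² = 0.05² + 0.26² + 0.14² + 0.30² + 0.25² = 0.0025 + 0.0676 + 0.0196 + 0.0900 + 0.0625 = 0.2422
B_III = 1 / 0.2422 = 4.1288
Highest B → broadest niche (most generalist): morphospecies III (B = 4.13).

morphospecies III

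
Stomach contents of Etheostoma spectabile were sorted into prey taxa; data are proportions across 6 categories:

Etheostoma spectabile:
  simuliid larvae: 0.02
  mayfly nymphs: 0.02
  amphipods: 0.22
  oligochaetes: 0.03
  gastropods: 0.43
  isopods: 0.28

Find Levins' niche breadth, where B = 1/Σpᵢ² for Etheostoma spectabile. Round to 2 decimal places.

Σpᵢ² = 0.02² + 0.02² + 0.22² + 0.03² + 0.43² + 0.28² = 0.0004 + 0.0004 + 0.0484 + 0.0009 + 0.1849 + 0.0784 = 0.3134
B = 1 / 0.3134 = 3.1908

3.19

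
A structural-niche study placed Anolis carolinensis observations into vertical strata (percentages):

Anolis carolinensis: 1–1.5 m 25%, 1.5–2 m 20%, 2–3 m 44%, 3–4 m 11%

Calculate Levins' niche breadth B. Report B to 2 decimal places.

3.24

Convert percentages to proportions (divide by 100).
Σpᵢ² = 0.25² + 0.20² + 0.44² + 0.11² = 0.0625 + 0.0400 + 0.1936 + 0.0121 = 0.3082
B = 1 / 0.3082 = 3.2446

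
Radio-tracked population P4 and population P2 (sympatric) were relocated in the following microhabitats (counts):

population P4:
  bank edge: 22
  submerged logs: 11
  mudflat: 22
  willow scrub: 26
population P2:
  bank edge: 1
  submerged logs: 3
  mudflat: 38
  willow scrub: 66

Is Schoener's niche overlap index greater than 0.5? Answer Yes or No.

Proportions for population P4 (n=81): 22/81=0.2716, 11/81=0.1358, 22/81=0.2716, 26/81=0.3210
Proportions for population P2 (n=108): 1/108=0.0093, 3/108=0.0278, 38/108=0.3519, 66/108=0.6111
Σ|p₁ᵢ − p₂ᵢ| = 0.2623 + 0.1080 + 0.0803 + 0.2901 = 0.7407
D = 1 − ½ × 0.7407 = 1 − 0.37035 = 0.62965
D = 0.62965 > 0.5 → Yes.

Yes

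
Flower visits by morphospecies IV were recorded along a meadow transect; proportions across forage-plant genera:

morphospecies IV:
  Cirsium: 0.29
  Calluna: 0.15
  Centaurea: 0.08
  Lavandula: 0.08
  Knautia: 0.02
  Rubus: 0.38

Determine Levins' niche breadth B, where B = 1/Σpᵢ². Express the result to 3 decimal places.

3.785

Σpᵢ² = 0.29² + 0.15² + 0.08² + 0.08² + 0.02² + 0.38² = 0.0841 + 0.0225 + 0.0064 + 0.0064 + 0.0004 + 0.1444 = 0.2642
B = 1 / 0.2642 = 3.78501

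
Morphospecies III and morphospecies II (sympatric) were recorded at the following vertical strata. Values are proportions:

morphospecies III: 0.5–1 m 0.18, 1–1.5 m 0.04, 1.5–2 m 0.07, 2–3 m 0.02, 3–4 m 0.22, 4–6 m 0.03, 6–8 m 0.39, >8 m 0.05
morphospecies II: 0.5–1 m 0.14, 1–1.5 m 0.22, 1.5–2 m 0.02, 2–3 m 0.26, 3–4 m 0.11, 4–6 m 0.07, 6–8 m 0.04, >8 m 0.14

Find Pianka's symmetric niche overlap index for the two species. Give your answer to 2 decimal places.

0.43

Σ p₁ᵢp₂ᵢ = 0.0252 + 0.0088 + 0.0014 + 0.0052 + 0.0242 + 0.0021 + 0.0156 + 0.0070 = 0.0895
Σp_1ᵢ² = 0.18² + 0.04² + 0.07² + 0.02² + 0.22² + 0.03² + 0.39² + 0.05² = 0.0324 + 0.0016 + 0.0049 + 0.0004 + 0.0484 + 0.0009 + 0.1521 + 0.0025 = 0.2432
Σp_2ᵢ² = 0.14² + 0.22² + 0.02² + 0.26² + 0.11² + 0.07² + 0.04² + 0.14² = 0.0196 + 0.0484 + 0.0004 + 0.0676 + 0.0121 + 0.0049 + 0.0016 + 0.0196 = 0.1742
O = 0.0895 / √(0.2432 × 0.1742) = 0.0895 / 0.20583 = 0.4348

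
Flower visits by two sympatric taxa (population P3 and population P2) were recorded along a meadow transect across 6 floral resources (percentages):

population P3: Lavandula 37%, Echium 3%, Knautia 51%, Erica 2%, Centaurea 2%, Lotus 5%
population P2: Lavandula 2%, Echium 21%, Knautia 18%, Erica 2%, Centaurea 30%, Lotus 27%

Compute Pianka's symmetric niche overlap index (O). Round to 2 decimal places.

Convert percentages to proportions (divide by 100).
Σ p₁ᵢp₂ᵢ = 0.0074 + 0.0063 + 0.0918 + 0.0004 + 0.0060 + 0.0135 = 0.1254
Σp_1ᵢ² = 0.37² + 0.03² + 0.51² + 0.02² + 0.02² + 0.05² = 0.1369 + 0.0009 + 0.2601 + 0.0004 + 0.0004 + 0.0025 = 0.4012
Σp_2ᵢ² = 0.02² + 0.21² + 0.18² + 0.02² + 0.30² + 0.27² = 0.0004 + 0.0441 + 0.0324 + 0.0004 + 0.0900 + 0.0729 = 0.2402
O = 0.1254 / √(0.4012 × 0.2402) = 0.1254 / 0.31043 = 0.4040

0.40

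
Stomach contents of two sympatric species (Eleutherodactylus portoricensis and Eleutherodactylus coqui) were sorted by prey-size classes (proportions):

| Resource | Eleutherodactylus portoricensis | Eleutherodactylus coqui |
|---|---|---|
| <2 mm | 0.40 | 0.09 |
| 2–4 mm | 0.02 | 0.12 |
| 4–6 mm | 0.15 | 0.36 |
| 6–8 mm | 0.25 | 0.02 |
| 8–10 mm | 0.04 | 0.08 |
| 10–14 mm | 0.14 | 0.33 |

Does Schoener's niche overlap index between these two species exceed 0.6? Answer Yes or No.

Σ|p₁ᵢ − p₂ᵢ| = 0.31 + 0.10 + 0.21 + 0.23 + 0.04 + 0.19 = 1.08
D = 1 − ½ × 1.08 = 1 − 0.540 = 0.4600
D = 0.4600 < 0.6 → No.

No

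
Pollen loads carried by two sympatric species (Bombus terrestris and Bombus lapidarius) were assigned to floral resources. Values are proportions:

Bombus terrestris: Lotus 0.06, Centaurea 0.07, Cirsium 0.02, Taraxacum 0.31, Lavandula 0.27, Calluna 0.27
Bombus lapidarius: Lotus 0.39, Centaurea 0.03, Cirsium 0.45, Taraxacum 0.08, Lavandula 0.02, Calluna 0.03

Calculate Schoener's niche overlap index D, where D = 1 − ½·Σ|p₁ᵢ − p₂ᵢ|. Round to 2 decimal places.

0.24

Σ|p₁ᵢ − p₂ᵢ| = 0.33 + 0.04 + 0.43 + 0.23 + 0.25 + 0.24 = 1.52
D = 1 − ½ × 1.52 = 1 − 0.760 = 0.2400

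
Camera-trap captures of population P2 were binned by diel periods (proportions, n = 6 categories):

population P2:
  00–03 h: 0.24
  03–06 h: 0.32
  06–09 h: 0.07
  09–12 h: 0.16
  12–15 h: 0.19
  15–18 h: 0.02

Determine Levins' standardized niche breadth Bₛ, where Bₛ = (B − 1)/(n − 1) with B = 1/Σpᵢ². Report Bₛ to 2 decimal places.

Σpᵢ² = 0.24² + 0.32² + 0.07² + 0.16² + 0.19² + 0.02² = 0.0576 + 0.1024 + 0.0049 + 0.0256 + 0.0361 + 0.0004 = 0.2270
B = 1 / 0.2270 = 4.4053
Bₛ = (B − 1)/(n − 1) = (4.4053 − 1)/(6 − 1) = 3.4053/5 = 0.6811

0.68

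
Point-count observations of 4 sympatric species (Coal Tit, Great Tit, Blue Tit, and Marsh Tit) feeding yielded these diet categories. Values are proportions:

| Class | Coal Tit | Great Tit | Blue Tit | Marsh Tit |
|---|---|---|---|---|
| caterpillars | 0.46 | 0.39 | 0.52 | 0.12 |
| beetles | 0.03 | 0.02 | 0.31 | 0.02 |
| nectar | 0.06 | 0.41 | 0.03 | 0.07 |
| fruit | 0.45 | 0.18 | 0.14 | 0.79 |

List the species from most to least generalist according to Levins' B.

Σp_Coalᵢ² = 0.46² + 0.03² + 0.06² + 0.45² = 0.2116 + 0.0009 + 0.0036 + 0.2025 = 0.4186
B_Coal = 1 / 0.4186 = 2.3889
Σp_Greaᵢ² = 0.39² + 0.02² + 0.41² + 0.18² = 0.1521 + 0.0004 + 0.1681 + 0.0324 = 0.3530
B_Grea = 1 / 0.3530 = 2.8329
Σp_Blueᵢ² = 0.52² + 0.31² + 0.03² + 0.14² = 0.2704 + 0.0961 + 0.0009 + 0.0196 = 0.3870
B_Blue = 1 / 0.3870 = 2.5840
Σp_Marsᵢ² = 0.12² + 0.02² + 0.07² + 0.79² = 0.0144 + 0.0004 + 0.0049 + 0.6241 = 0.6438
B_Mars = 1 / 0.6438 = 1.5533
Ranking by B (broadest → narrowest): Great Tit (2.83) > Blue Tit (2.58) > Coal Tit (2.39) > Marsh Tit (1.55)

Great Tit > Blue Tit > Coal Tit > Marsh Tit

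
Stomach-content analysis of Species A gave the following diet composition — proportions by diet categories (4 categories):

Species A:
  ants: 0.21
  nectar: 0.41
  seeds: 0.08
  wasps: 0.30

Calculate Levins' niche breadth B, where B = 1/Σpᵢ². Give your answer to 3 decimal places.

3.240

Σpᵢ² = 0.21² + 0.41² + 0.08² + 0.30² = 0.0441 + 0.1681 + 0.0064 + 0.0900 = 0.3086
B = 1 / 0.3086 = 3.24044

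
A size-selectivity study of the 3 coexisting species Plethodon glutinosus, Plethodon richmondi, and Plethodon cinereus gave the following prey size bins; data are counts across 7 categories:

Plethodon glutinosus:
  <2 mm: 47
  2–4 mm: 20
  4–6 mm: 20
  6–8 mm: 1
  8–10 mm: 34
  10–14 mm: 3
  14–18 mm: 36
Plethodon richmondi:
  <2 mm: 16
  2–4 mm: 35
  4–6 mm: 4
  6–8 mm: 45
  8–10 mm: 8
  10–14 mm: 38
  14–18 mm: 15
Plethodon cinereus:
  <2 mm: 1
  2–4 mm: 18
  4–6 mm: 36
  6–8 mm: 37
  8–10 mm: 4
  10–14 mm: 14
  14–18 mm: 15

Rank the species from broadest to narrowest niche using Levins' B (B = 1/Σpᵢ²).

Proportions for Plethodon glutinosus (n=161): 47/161=0.2919, 20/161=0.1242, 20/161=0.1242, 1/161=0.0062, 34/161=0.2112, 3/161=0.0186, 36/161=0.2236
Proportions for Plethodon richmondi (n=161): 16/161=0.0994, 35/161=0.2174, 4/161=0.0248, 45/161=0.2795, 8/161=0.0497, 38/161=0.2360, 15/161=0.0932
Proportions for Plethodon cinereus (n=125): 1/125=0.0080, 18/125=0.1440, 36/125=0.2880, 37/125=0.2960, 4/125=0.0320, 14/125=0.1120, 15/125=0.1200
Σp_glutᵢ² = 0.2919² + 0.1242² + 0.1242² + 0.0062² + 0.2112² + 0.0186² + 0.2236² = 0.085206 + 0.015426 + 0.015426 + 0.000038 + 0.044605 + 0.000346 + 0.049997 = 0.211044
B_glut = 1 / 0.211044 = 4.7383
Σp_richᵢ² = 0.0994² + 0.2174² + 0.0248² + 0.2795² + 0.0497² + 0.2360² + 0.0932² = 0.009880 + 0.047263 + 0.000615 + 0.078120 + 0.002470 + 0.055696 + 0.008686 = 0.202730
B_rich = 1 / 0.202730 = 4.9327
Σp_cineᵢ² = 0.0080² + 0.1440² + 0.2880² + 0.2960² + 0.0320² + 0.1120² + 0.1200² = 0.000064 + 0.020736 + 0.082944 + 0.087616 + 0.001024 + 0.012544 + 0.014400 = 0.219328
B_cine = 1 / 0.219328 = 4.5594
Ranking by B (broadest → narrowest): Plethodon richmondi (4.93) > Plethodon glutinosus (4.74) > Plethodon cinereus (4.56)

Plethodon richmondi > Plethodon glutinosus > Plethodon cinereus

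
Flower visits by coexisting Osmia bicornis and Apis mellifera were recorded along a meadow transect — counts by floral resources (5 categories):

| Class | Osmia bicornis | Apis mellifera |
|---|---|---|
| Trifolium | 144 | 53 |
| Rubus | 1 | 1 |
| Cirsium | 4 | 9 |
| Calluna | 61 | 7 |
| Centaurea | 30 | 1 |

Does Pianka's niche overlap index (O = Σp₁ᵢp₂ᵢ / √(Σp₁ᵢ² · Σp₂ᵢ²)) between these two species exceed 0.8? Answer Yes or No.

Yes

Proportions for Osmia bicornis (n=240): 144/240=0.6000, 1/240=0.0042, 4/240=0.0167, 61/240=0.2542, 30/240=0.1250
Proportions for Apis mellifera (n=71): 53/71=0.7465, 1/71=0.0141, 9/71=0.1268, 7/71=0.0986, 1/71=0.0141
Σ p₁ᵢp₂ᵢ = 0.447900 + 0.000059 + 0.002118 + 0.025064 + 0.001763 = 0.476904
Σp_1ᵢ² = 0.6000² + 0.0042² + 0.0167² + 0.2542² + 0.1250² = 0.360000 + 0.000018 + 0.000279 + 0.064618 + 0.015625 = 0.440540
Σp_2ᵢ² = 0.7465² + 0.0141² + 0.1268² + 0.0986² + 0.0141² = 0.557262 + 0.000199 + 0.016078 + 0.009722 + 0.000199 = 0.583460
O = 0.476904 / √(0.440540 × 0.583460) = 0.476904 / 0.5069886 = 0.9407
O = 0.9407 > 0.8 → Yes.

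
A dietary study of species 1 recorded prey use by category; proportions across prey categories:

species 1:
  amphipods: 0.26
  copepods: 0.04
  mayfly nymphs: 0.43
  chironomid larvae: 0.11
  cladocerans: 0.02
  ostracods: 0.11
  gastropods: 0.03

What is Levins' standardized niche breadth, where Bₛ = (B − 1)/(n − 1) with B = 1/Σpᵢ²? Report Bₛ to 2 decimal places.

0.43

Σpᵢ² = 0.26² + 0.04² + 0.43² + 0.11² + 0.02² + 0.11² + 0.03² = 0.0676 + 0.0016 + 0.1849 + 0.0121 + 0.0004 + 0.0121 + 0.0009 = 0.2796
B = 1 / 0.2796 = 3.5765
Bₛ = (B − 1)/(n − 1) = (3.5765 − 1)/(7 − 1) = 2.5765/6 = 0.4294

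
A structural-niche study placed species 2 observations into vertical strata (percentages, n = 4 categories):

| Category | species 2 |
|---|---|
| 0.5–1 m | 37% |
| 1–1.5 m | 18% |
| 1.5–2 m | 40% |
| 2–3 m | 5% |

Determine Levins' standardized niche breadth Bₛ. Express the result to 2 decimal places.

0.67

Convert percentages to proportions (divide by 100).
Σpᵢ² = 0.37² + 0.18² + 0.40² + 0.05² = 0.1369 + 0.0324 + 0.1600 + 0.0025 = 0.3318
B = 1 / 0.3318 = 3.0139
Bₛ = (B − 1)/(n − 1) = (3.0139 − 1)/(4 − 1) = 2.0139/3 = 0.6713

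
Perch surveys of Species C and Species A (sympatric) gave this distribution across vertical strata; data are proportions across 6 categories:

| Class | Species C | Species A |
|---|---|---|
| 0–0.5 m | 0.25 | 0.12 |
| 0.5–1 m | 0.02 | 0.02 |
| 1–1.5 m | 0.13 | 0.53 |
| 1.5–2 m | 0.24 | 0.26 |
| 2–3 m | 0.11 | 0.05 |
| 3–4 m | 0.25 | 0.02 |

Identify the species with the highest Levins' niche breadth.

Species C

Σp_Cᵢ² = 0.25² + 0.02² + 0.13² + 0.24² + 0.11² + 0.25² = 0.0625 + 0.0004 + 0.0169 + 0.0576 + 0.0121 + 0.0625 = 0.2120
B_C = 1 / 0.2120 = 4.7170
Σp_Aᵢ² = 0.12² + 0.02² + 0.53² + 0.26² + 0.05² + 0.02² = 0.0144 + 0.0004 + 0.2809 + 0.0676 + 0.0025 + 0.0004 = 0.3662
B_A = 1 / 0.3662 = 2.7307
Highest B → broadest niche (most generalist): Species C (B = 4.72).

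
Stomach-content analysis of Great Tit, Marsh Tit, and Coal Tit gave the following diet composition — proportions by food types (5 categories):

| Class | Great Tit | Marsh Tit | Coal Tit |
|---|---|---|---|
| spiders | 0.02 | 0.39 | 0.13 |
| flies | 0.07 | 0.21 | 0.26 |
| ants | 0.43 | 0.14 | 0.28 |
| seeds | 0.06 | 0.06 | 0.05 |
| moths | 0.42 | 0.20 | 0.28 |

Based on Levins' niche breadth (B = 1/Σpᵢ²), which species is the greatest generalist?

Coal Tit

Σp_Greaᵢ² = 0.02² + 0.07² + 0.43² + 0.06² + 0.42² = 0.0004 + 0.0049 + 0.1849 + 0.0036 + 0.1764 = 0.3702
B_Grea = 1 / 0.3702 = 2.7012
Σp_Marsᵢ² = 0.39² + 0.21² + 0.14² + 0.06² + 0.20² = 0.1521 + 0.0441 + 0.0196 + 0.0036 + 0.0400 = 0.2594
B_Mars = 1 / 0.2594 = 3.8551
Σp_Coalᵢ² = 0.13² + 0.26² + 0.28² + 0.05² + 0.28² = 0.0169 + 0.0676 + 0.0784 + 0.0025 + 0.0784 = 0.2438
B_Coal = 1 / 0.2438 = 4.1017
Highest B → broadest niche (most generalist): Coal Tit (B = 4.10).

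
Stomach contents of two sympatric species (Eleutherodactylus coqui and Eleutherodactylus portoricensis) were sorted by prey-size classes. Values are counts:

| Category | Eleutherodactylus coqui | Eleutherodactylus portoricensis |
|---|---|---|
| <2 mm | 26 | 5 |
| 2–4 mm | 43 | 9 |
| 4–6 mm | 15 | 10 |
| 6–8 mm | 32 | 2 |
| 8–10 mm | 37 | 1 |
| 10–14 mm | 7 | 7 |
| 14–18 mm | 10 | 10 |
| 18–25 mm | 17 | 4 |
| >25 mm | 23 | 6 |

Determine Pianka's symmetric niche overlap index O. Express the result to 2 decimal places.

Proportions for Eleutherodactylus coqui (n=210): 26/210=0.1238, 43/210=0.2048, 15/210=0.0714, 32/210=0.1524, 37/210=0.1762, 7/210=0.0333, 10/210=0.0476, 17/210=0.0810, 23/210=0.1095
Proportions for Eleutherodactylus portoricensis (n=54): 5/54=0.0926, 9/54=0.1667, 10/54=0.1852, 2/54=0.0370, 1/54=0.0185, 7/54=0.1296, 10/54=0.1852, 4/54=0.0741, 6/54=0.1111
Σ p₁ᵢp₂ᵢ = 0.011464 + 0.034140 + 0.013223 + 0.005639 + 0.003260 + 0.004316 + 0.008816 + 0.006002 + 0.012165 = 0.099025
Σp_1ᵢ² = 0.1238² + 0.2048² + 0.0714² + 0.1524² + 0.1762² + 0.0333² + 0.0476² + 0.0810² + 0.1095² = 0.015326 + 0.041943 + 0.005098 + 0.023226 + 0.031046 + 0.001109 + 0.002266 + 0.006561 + 0.011990 = 0.138565
Σp_2ᵢ² = 0.0926² + 0.1667² + 0.1852² + 0.0370² + 0.0185² + 0.1296² + 0.1852² + 0.0741² + 0.1111² = 0.008575 + 0.027789 + 0.034299 + 0.001369 + 0.000342 + 0.016796 + 0.034299 + 0.005491 + 0.012343 = 0.141303
O = 0.099025 / √(0.138565 × 0.141303) = 0.099025 / 0.1399273 = 0.7077

0.71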